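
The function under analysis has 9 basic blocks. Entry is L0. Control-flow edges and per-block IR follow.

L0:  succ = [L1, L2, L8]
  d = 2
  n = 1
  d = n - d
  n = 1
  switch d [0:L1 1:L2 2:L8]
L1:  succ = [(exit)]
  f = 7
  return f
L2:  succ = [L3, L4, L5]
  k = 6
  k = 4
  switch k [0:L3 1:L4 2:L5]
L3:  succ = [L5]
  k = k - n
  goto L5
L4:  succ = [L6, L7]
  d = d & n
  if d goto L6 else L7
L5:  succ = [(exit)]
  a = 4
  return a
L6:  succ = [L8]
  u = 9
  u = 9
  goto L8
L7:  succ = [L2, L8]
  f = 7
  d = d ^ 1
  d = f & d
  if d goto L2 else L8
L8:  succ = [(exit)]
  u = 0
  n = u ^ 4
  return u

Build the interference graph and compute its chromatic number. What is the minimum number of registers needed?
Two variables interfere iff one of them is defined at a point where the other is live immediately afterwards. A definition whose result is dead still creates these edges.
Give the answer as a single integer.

Per-block:
  L0 def {d,n} use ∅
  L1 def {f} use ∅
  L2 def {k} use ∅
  L3 def {k} use {k,n}
  L4 def {d} use {d,n}
  L5 def {a} use ∅
  L6 def {u} use ∅
  L7 def {d,f} use {d}
  L8 def {n,u} use ∅

Liveness:
  L0 li=∅ lo={d,n}
  L1 li=∅ lo=∅
  L2 li={d,n} lo={d,k,n}
  L3 li={k,n} lo=∅
  L4 li={d,n} lo={d,n}
  L5 li=∅ lo=∅
  L6 li=∅ lo=∅
  L7 li={d,n} lo={d,n}
  L8 li=∅ lo=∅

Conflict graph:
  a↔∅
  d↔{f,k,n}
  f↔{d,n}
  k↔{d,n}
  n↔{d,f,k,u}
  u↔{n}

Colouring:
  {d,f,n} pairwise interfere (3-clique) ⇒ χ ≥ 3
  3-colouring: R0={a,n}  R1={d,u}  R2={f,k}
  χ = 3

Answer: 3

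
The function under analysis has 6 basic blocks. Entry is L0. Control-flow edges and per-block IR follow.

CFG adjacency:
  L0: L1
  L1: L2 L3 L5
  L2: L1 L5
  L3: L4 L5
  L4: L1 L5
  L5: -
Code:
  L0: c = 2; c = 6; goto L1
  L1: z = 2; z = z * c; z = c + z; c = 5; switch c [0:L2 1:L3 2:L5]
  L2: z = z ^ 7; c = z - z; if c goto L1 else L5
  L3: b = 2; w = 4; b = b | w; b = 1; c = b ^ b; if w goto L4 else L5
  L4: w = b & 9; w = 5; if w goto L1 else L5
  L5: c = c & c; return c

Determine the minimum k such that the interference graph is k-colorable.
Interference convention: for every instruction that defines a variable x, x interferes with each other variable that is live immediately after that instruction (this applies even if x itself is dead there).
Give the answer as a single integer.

Per-block:
  L0: {c} / ∅
  L1: {c,z} / {c}
  L2: {c,z} / {z}
  L3: {b,c,w} / ∅
  L4: {w} / {b}
  L5: {c} / {c}

Liveness:
  L0 li=∅ lo={c}
  L1 li={c} lo={c,z}
  L2 li={z} lo={c}
  L3 li=∅ lo={b,c}
  L4 li={b,c} lo={c}
  L5 li={c} lo=∅

Interfere edges:
  b — {c,w}
  c — {b,w,z}
  w — {b,c}
  z — {c}

Colouring:
  clique {b,c,w} ⇒ need ≥ 3
  3-colouring: R0={c}  R1={b,z}  R2={w}
  χ = 3

Answer: 3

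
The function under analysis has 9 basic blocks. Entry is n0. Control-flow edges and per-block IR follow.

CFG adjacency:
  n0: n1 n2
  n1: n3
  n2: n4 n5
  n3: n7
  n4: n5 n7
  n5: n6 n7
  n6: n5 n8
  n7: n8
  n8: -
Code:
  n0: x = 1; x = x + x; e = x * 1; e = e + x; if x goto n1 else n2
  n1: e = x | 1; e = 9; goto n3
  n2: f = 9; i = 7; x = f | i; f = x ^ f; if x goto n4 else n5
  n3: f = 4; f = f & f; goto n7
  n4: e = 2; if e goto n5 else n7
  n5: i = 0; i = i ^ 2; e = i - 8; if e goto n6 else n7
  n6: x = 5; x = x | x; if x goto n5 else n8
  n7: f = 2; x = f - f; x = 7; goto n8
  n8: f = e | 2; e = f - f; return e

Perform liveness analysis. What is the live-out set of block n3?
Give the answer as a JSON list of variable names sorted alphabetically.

Block summaries:
  n0: {e,x} / ∅
  n1: {e} / {x}
  n2: {f,i,x} / ∅
  n3: {f} / ∅
  n4: {e} / ∅
  n5: {e,i} / ∅
  n6: {x} / ∅
  n7: {f,x} / ∅
  n8: {e,f} / {e}

Backward fixpoint:
  n0 li=∅ lo={x}
  n1 li={x} lo={e}
  n2 li=∅ lo=∅
  n3 li={e} lo={e}
  n4 li=∅ lo={e}
  n5 li=∅ lo={e}
  n6 li={e} lo={e}
  n7 li={e} lo={e}
  n8 li={e} lo=∅

live-out(n3) = ["e"]

Answer: ["e"]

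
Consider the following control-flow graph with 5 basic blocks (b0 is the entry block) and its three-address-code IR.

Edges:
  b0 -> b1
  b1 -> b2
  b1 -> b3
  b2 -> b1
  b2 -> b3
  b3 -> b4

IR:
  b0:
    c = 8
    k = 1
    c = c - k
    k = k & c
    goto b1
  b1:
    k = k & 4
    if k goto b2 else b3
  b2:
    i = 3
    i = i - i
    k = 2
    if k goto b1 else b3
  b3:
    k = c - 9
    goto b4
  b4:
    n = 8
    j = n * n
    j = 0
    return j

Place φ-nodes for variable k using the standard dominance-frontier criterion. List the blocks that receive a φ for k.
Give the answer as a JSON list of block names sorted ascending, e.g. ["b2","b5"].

idom tree: b1←b0 b2←b1 b3←b1 b4←b3
Dom at joins:
  b1: preds {b0,b2}: {b0} ∩ {b0,b1,b2} = {b0}; idom=b0
  b3: preds {b1,b2}: {b0,b1} ∩ {b0,b1,b2} = {b0,b1}; idom=b1

Frontier:
  join b1 pred b0: · stop@b0
  join b1 pred b2: b2→b1 stop@b0
  join b3 pred b1: · stop@b1
  join b3 pred b2: b2 stop@b1
  b0: DF=∅
  b1: DF={b1}
  b2: DF={b1,b3}
  b3: DF=∅
  b4: DF=∅

φ for k: defs {b0,b1,b2,b3}
  DF⁺ = {b1,b3}

Answer: ["b1", "b3"]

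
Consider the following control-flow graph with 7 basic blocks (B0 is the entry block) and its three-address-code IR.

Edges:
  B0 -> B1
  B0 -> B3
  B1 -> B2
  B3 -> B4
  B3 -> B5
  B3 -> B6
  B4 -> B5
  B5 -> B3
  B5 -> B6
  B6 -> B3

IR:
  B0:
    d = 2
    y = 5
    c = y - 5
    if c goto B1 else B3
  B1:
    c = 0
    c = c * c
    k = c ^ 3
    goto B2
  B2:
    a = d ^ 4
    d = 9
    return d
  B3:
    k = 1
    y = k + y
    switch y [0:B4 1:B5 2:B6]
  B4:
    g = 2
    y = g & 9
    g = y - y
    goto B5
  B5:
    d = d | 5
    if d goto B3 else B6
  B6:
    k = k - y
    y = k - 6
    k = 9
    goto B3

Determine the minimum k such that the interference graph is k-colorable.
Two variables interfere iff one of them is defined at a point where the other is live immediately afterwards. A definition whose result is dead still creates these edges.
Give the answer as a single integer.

Block summaries:
  B0: {c,d,y} / ∅
  B1: {c,k} / ∅
  B2: {a,d} / {d}
  B3: {k,y} / {y}
  B4: {g,y} / ∅
  B5: {d} / {d}
  B6: {k,y} / {k,y}

Backward fixpoint:
  B0: in=∅ out={d,y}
  B1: in={d} out={d}
  B2: in={d} out=∅
  B3: in={d,y} out={d,k,y}
  B4: in={d,k} out={d,k,y}
  B5: in={d,k,y} out={d,k,y}
  B6: in={d,k,y} out={d,y}

Interference:
  a: ∅
  c: {d,y}
  d: {c,g,k,y}
  g: {d,k,y}
  k: {d,g,y}
  y: {c,d,g,k}

Registers:
  {d,g,k,y} pairwise interfere (4-clique) ⇒ χ ≥ 4
  4-colouring: c0={a,d}  c1={y}  c2={c,g}  c3={k}
  χ = 4

Answer: 4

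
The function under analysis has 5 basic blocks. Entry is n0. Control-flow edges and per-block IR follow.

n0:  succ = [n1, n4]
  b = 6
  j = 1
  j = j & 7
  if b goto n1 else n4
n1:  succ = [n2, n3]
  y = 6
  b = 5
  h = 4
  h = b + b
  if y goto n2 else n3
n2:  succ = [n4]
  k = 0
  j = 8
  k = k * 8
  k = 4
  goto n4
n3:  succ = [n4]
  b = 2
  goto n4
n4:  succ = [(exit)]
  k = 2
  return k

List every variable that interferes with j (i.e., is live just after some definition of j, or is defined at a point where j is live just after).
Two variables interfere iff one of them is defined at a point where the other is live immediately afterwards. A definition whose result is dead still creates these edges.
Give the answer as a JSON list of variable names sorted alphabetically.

Per-block:
  n0 def {b,j} use ∅
  n1 def {b,h,y} use ∅
  n2 def {j,k} use ∅
  n3 def {b} use ∅
  n4 def {k} use ∅

Backward fixpoint:
  live n0: ∅→∅
  live n1: ∅→∅
  live n2: ∅→∅
  live n3: ∅→∅
  live n4: ∅→∅

Conflict graph:
  b: {h,j,y}
  h: {b,y}
  j: {b,k}
  k: {j}
  y: {b,h}

N(j) = ["b", "k"]

Answer: ["b", "k"]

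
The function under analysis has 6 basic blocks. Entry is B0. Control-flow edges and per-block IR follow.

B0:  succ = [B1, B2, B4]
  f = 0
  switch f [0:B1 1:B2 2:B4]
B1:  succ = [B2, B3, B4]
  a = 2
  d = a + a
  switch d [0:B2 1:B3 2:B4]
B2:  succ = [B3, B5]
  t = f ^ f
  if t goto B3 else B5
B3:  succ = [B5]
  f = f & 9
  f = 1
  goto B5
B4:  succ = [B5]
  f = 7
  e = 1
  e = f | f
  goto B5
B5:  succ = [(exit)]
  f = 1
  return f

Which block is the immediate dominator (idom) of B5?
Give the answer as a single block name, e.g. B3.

idom tree: B1←B0 B2←B0 B3←B0 B4←B0 B5←B0
Join-block Dom:
  B2: preds {B0,B1}: {B0} ∩ {B0,B1} = {B0}; idom=B0
  B3: preds {B1,B2}: {B0,B1} ∩ {B0,B2} = {B0}; idom=B0
  B4: preds {B0,B1}: {B0} ∩ {B0,B1} = {B0}; idom=B0
  B5: preds {B2,B3,B4}: {B0,B2} ∩ {B0,B3} ∩ {B0,B4} = {B0}; idom=B0

idom(B5) = B0

Answer: B0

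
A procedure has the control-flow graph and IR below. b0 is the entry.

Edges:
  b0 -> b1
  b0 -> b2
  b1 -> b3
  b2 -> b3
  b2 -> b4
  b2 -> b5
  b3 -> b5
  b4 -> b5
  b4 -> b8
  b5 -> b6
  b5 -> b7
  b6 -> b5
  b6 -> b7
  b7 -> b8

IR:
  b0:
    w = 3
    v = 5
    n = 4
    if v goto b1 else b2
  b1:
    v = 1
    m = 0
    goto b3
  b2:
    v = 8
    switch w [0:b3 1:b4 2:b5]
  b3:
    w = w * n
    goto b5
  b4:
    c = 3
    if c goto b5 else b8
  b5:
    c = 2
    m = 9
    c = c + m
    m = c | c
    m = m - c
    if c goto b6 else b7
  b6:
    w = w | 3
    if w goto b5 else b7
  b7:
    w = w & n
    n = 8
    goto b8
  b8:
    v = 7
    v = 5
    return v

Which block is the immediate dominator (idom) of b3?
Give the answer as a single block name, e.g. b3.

idom tree: b1←b0 b2←b0 b3←b0 b4←b2 b5←b0 b6←b5 b7←b5 b8←b0
Dom at joins:
  b3: preds {b1,b2}: {b0,b1} ∩ {b0,b2} = {b0}; idom=b0
  b5: preds {b2,b3,b4,b6}: {b0,b2} ∩ {b0,b3} ∩ {b0,b2,b4} ∩ {b0,b5,b6} = {b0}; idom=b0
  b7: preds {b5,b6}: {b0,b5} ∩ {b0,b5,b6} = {b0,b5}; idom=b5
  b8: preds {b4,b7}: {b0,b2,b4} ∩ {b0,b5,b7} = {b0}; idom=b0

idom(b3) = b0

Answer: b0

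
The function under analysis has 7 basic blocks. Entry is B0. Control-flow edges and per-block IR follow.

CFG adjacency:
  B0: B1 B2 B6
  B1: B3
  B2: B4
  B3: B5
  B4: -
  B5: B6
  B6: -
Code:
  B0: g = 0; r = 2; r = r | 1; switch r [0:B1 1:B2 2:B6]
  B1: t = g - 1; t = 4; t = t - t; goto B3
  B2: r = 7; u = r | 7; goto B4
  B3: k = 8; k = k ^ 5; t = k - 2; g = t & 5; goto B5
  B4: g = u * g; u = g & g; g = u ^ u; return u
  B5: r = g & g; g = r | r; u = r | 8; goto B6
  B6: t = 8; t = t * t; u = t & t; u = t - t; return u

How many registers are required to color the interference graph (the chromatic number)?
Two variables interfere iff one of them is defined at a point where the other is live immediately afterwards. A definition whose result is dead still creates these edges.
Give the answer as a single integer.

Answer: 2

Analysis:
Block summaries:
  B0 def {g,r} use ∅
  B1 def {t} use {g}
  B2 def {r,u} use ∅
  B3 def {g,k,t} use ∅
  B4 def {g,u} use {g,u}
  B5 def {g,r,u} use {g}
  B6 def {t,u} use ∅

Liveness:
  live B0: ∅→{g}
  live B1: {g}→∅
  live B2: {g}→{g,u}
  live B3: ∅→{g}
  live B4: {g,u}→∅
  live B5: {g}→∅
  live B6: ∅→∅

Interfere edges:
  g: {r,u}
  k: ∅
  r: {g}
  t: {u}
  u: {g,t}

Colouring:
  clique {g,r} ⇒ need ≥ 2
  assign g→r0 k→r0 r→r1 t→r0 u→r1 — no edge inside a register ⇒ χ ≤ 2
  χ = 2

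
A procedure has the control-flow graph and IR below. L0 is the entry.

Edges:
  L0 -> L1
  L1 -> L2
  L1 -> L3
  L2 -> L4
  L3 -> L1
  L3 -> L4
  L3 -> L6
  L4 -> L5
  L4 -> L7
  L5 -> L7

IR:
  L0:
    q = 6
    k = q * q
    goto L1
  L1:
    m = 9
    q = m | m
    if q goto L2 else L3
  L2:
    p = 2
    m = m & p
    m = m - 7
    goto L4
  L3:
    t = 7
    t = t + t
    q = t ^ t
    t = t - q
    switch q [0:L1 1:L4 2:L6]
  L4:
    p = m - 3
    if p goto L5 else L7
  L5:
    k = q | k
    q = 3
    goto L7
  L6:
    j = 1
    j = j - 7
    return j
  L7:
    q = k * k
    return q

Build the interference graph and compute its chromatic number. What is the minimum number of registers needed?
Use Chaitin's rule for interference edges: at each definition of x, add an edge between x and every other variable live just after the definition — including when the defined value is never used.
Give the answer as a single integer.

Answer: 4

Working:
def/use:
  L0: def={k,q} ue=∅
  L1: def={m,q} ue=∅
  L2: def={m,p} ue={m}
  L3: def={q,t} ue=∅
  L4: def={p} ue={m}
  L5: def={k,q} ue={k,q}
  L6: def={j} ue=∅
  L7: def={q} ue={k}

Live sets:
  live L0: ∅→{k}
  live L1: {k}→{k,m,q}
  live L2: {k,m,q}→{k,m,q}
  live L3: {k,m}→{k,m,q}
  live L4: {k,m,q}→{k,q}
  live L5: {k,q}→{k}
  live L6: ∅→∅
  live L7: {k}→∅

Interfere edges:
  j: ∅
  k: {m,p,q,t}
  m: {k,p,q,t}
  p: {k,m,q}
  q: {k,m,p,t}
  t: {k,m,q}

Colouring:
  lower bound: {k,m,p,q} mutually conflict ⇒ χ ≥ 4
  assign j→R0 k→R0 m→R1 p→R3 q→R2 t→R3 — no edge inside a register ⇒ χ ≤ 4
  χ = 4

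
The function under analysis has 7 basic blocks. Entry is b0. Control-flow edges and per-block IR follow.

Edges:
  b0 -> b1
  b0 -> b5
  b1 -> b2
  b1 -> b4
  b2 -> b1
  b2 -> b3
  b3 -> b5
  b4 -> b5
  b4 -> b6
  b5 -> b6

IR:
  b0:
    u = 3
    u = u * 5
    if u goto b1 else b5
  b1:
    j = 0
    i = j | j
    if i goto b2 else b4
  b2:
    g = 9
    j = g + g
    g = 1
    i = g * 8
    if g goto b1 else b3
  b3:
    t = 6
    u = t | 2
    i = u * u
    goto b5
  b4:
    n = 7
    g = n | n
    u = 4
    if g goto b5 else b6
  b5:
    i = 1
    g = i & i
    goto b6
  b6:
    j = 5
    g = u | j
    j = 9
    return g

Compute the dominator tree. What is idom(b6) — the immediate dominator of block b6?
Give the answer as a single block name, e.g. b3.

Answer: b0

Working:
idom tree: b1←b0 b2←b1 b3←b2 b4←b1 b5←b0 b6←b0
Dom∩ at merges:
  b1: preds {b0,b2}: {b0} ∩ {b0,b1,b2} = {b0}; idom=b0
  b5: preds {b0,b3,b4}: {b0} ∩ {b0,b1,b2,b3} ∩ {b0,b1,b4} = {b0}; idom=b0
  b6: preds {b4,b5}: {b0,b1,b4} ∩ {b0,b5} = {b0}; idom=b0

idom(b6) = b0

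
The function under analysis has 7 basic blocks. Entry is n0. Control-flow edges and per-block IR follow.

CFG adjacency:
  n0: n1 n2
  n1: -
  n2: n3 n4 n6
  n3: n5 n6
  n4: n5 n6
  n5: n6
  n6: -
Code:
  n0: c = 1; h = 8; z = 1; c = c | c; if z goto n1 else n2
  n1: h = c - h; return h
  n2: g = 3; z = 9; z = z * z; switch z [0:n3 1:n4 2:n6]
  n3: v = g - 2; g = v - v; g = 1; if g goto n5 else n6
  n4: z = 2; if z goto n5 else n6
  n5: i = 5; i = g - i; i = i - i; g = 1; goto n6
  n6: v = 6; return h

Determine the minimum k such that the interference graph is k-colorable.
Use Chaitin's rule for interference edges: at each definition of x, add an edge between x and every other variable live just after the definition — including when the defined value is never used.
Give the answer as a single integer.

Answer: 3

Working:
Per-block:
  n0: def={c,h,z} ue=∅
  n1: def={h} ue={c,h}
  n2: def={g,z} ue=∅
  n3: def={g,v} ue={g}
  n4: def={z} ue=∅
  n5: def={g,i} ue={g}
  n6: def={v} ue={h}

Backward fixpoint:
  live n0: ∅→{c,h}
  live n1: {c,h}→∅
  live n2: {h}→{g,h}
  live n3: {g,h}→{g,h}
  live n4: {g,h}→{g,h}
  live n5: {g,h}→{h}
  live n6: {h}→∅

Interference:
  c: {h,z}
  g: {h,i,z}
  h: {c,g,i,v,z}
  i: {g,h}
  v: {h}
  z: {c,g,h}

Colouring:
  {c,h,z} pairwise interfere (3-clique) ⇒ χ ≥ 3
  assign c→R1 g→R1 h→R0 i→R2 v→R1 z→R2 — no edge inside a register ⇒ χ ≤ 3
  χ = 3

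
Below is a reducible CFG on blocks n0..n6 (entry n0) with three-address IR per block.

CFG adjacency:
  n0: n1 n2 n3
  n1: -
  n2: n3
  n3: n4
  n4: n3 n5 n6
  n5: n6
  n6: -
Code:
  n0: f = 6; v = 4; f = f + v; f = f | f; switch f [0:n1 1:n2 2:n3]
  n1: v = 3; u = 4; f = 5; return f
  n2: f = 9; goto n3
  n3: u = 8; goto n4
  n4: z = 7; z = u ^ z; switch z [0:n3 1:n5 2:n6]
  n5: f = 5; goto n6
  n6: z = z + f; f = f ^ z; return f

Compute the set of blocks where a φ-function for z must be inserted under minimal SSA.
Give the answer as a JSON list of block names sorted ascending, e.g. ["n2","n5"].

idom tree: n1←n0 n2←n0 n3←n0 n4←n3 n5←n4 n6←n4
Dom at joins:
  n3: preds {n0,n2,n4}: {n0} ∩ {n0,n2} ∩ {n0,n3,n4} = {n0}; idom=n0
  n6: preds {n4,n5}: {n0,n3,n4} ∩ {n0,n3,n4,n5} = {n0,n3,n4}; idom=n4

DF walk-up:
  n3←n0: walk · to n0
  n3←n2: walk n2 to n0
  n3←n4: walk n4→n3 to n0
  n6←n4: walk · to n4
  n6←n5: walk n5 to n4
  DF(n0)=∅
  DF(n1)=∅
  DF(n2)={n3}
  DF(n3)={n3}
  DF(n4)={n3}
  DF(n5)={n6}
  DF(n6)=∅

φ for z: defs {n4,n6}
  DF⁺ = {n3}

Answer: ["n3"]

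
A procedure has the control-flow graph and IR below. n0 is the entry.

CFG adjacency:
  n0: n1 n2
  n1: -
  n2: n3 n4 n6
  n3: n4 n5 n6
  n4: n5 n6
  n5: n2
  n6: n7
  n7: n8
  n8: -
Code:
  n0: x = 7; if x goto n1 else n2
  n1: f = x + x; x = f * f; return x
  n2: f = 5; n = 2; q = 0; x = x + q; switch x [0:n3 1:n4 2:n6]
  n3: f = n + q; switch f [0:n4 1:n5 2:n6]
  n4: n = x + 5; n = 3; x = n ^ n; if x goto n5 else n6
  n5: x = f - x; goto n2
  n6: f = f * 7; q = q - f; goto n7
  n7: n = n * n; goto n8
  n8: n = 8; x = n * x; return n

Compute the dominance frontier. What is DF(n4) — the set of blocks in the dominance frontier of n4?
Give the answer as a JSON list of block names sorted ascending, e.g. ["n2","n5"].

idom tree: n1←n0 n2←n0 n3←n2 n4←n2 n5←n2 n6←n2 n7←n6 n8←n7
Join-block Dom:
  n2: preds {n0,n5}: {n0} ∩ {n0,n2,n5} = {n0}; idom=n0
  n4: preds {n2,n3}: {n0,n2} ∩ {n0,n2,n3} = {n0,n2}; idom=n2
  n5: preds {n3,n4}: {n0,n2,n3} ∩ {n0,n2,n4} = {n0,n2}; idom=n2
  n6: preds {n2,n3,n4}: {n0,n2} ∩ {n0,n2,n3} ∩ {n0,n2,n4} = {n0,n2}; idom=n2

DF walk-up:
  join n2 pred n0: · stop@n0
  join n2 pred n5: n5→n2 stop@n0
  join n4 pred n2: · stop@n2
  join n4 pred n3: n3 stop@n2
  join n5 pred n3: n3 stop@n2
  join n5 pred n4: n4 stop@n2
  join n6 pred n2: · stop@n2
  join n6 pred n3: n3 stop@n2
  join n6 pred n4: n4 stop@n2
  DF(n0)=∅
  DF(n1)=∅
  DF(n2)={n2}
  DF(n3)={n4,n5,n6}
  DF(n4)={n5,n6}
  DF(n5)={n2}
  DF(n6)=∅
  DF(n7)=∅
  DF(n8)=∅

DF(n4) = ["n5", "n6"]

Answer: ["n5", "n6"]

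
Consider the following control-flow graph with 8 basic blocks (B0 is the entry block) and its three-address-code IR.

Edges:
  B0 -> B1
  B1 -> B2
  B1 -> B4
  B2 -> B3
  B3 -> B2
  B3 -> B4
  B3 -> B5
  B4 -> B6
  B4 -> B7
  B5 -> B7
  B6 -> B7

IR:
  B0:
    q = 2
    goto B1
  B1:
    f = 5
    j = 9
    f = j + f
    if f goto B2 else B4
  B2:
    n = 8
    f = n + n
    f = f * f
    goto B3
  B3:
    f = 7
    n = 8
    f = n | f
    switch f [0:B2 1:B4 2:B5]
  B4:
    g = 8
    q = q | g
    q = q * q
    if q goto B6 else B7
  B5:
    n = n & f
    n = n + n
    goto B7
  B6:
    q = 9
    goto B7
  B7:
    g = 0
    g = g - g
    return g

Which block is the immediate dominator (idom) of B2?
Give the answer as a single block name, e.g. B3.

idom tree: B1←B0 B2←B1 B3←B2 B4←B1 B5←B3 B6←B4 B7←B1
Dom at joins:
  B2: preds {B1,B3}: {B0,B1} ∩ {B0,B1,B2,B3} = {B0,B1}; idom=B1
  B4: preds {B1,B3}: {B0,B1} ∩ {B0,B1,B2,B3} = {B0,B1}; idom=B1
  B7: preds {B4,B5,B6}: {B0,B1,B4} ∩ {B0,B1,B2,B3,B5} ∩ {B0,B1,B4,B6} = {B0,B1}; idom=B1

idom(B2) = B1

Answer: B1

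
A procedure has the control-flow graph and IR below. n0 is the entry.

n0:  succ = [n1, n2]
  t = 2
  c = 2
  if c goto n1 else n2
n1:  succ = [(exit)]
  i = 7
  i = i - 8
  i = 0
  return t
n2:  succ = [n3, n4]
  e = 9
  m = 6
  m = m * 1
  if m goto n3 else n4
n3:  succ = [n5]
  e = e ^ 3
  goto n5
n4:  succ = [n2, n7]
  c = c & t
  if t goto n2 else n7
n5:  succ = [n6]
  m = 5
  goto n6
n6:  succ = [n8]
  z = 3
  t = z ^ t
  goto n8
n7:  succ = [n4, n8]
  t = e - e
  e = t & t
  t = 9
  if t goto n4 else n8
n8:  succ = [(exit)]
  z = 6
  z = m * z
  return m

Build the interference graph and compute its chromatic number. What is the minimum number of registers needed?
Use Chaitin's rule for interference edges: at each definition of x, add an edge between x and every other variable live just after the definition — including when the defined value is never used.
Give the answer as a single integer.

Block summaries:
  n0 def {c,t} use ∅
  n1 def {i} use {t}
  n2 def {e,m} use ∅
  n3 def {e} use {e}
  n4 def {c} use {c,t}
  n5 def {m} use ∅
  n6 def {t,z} use {t}
  n7 def {e,t} use {e}
  n8 def {z} use {m}

Liveness:
  n0: in=∅ out={c,t}
  n1: in={t} out=∅
  n2: in={c,t} out={c,e,m,t}
  n3: in={e,t} out={t}
  n4: in={c,e,m,t} out={c,e,m,t}
  n5: in={t} out={m,t}
  n6: in={m,t} out={m}
  n7: in={c,e,m} out={c,e,m,t}
  n8: in={m} out=∅

Interfere edges:
  c↔{e,m,t}
  e↔{c,m,t}
  i↔{t}
  m↔{c,e,t,z}
  t↔{c,e,i,m,z}
  z↔{m,t}

Chromatic number:
  clique {c,e,m,t} ⇒ need ≥ 4
  assign c→c2 e→c3 i→c1 m→c1 t→c0 z→c2 — no edge inside a register ⇒ χ ≤ 4
  χ = 4

Answer: 4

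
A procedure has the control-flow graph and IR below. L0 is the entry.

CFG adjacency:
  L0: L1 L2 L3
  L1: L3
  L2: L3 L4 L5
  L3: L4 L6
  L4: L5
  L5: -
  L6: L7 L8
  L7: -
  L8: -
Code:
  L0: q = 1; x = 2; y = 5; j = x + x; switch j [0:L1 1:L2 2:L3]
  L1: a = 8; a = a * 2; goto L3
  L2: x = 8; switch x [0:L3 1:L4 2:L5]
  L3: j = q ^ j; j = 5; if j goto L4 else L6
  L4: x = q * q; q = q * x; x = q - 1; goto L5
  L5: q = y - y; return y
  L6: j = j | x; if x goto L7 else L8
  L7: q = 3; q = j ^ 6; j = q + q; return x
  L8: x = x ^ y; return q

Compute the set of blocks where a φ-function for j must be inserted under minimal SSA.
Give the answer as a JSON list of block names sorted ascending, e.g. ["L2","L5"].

idom tree: L1←L0 L2←L0 L3←L0 L4←L0 L5←L0 L6←L3 L7←L6 L8←L6
Dom∩ at merges:
  L3: preds {L0,L1,L2}: {L0} ∩ {L0,L1} ∩ {L0,L2} = {L0}; idom=L0
  L4: preds {L2,L3}: {L0,L2} ∩ {L0,L3} = {L0}; idom=L0
  L5: preds {L2,L4}: {L0,L2} ∩ {L0,L4} = {L0}; idom=L0

DF derivation:
  L3←L0: walk · to L0
  L3←L1: walk L1 to L0
  L3←L2: walk L2 to L0
  L4←L2: walk L2 to L0
  L4←L3: walk L3 to L0
  L5←L2: walk L2 to L0
  L5←L4: walk L4 to L0
  L0 → ∅
  L1 → {L3}
  L2 → {L3,L4,L5}
  L3 → {L4}
  L4 → {L5}
  L5 → ∅
  L6 → ∅
  L7 → ∅
  L8 → ∅

φ for j: defs {L0,L3,L6,L7}
  DF⁺ = {L4,L5}

Answer: ["L4", "L5"]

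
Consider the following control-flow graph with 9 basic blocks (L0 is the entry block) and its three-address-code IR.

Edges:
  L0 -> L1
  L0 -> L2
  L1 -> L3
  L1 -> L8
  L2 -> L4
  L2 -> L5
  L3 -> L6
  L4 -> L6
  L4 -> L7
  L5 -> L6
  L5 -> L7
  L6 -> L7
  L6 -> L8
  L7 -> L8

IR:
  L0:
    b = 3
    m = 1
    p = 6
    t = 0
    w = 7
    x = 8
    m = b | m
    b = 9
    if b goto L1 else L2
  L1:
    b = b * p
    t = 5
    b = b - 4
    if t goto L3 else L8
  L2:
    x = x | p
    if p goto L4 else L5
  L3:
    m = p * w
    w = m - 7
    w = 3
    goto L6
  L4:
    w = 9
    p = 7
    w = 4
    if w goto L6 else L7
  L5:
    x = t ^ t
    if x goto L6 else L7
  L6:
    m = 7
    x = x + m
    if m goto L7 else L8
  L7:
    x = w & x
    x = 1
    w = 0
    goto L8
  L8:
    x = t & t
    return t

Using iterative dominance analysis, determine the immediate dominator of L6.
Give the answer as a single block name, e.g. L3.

idom tree: L1←L0 L2←L0 L3←L1 L4←L2 L5←L2 L6←L0 L7←L0 L8←L0
Join-block Dom:
  L6: preds {L3,L4,L5}: {L0,L1,L3} ∩ {L0,L2,L4} ∩ {L0,L2,L5} = {L0}; idom=L0
  L7: preds {L4,L5,L6}: {L0,L2,L4} ∩ {L0,L2,L5} ∩ {L0,L6} = {L0}; idom=L0
  L8: preds {L1,L6,L7}: {L0,L1} ∩ {L0,L6} ∩ {L0,L7} = {L0}; idom=L0

idom(L6) = L0

Answer: L0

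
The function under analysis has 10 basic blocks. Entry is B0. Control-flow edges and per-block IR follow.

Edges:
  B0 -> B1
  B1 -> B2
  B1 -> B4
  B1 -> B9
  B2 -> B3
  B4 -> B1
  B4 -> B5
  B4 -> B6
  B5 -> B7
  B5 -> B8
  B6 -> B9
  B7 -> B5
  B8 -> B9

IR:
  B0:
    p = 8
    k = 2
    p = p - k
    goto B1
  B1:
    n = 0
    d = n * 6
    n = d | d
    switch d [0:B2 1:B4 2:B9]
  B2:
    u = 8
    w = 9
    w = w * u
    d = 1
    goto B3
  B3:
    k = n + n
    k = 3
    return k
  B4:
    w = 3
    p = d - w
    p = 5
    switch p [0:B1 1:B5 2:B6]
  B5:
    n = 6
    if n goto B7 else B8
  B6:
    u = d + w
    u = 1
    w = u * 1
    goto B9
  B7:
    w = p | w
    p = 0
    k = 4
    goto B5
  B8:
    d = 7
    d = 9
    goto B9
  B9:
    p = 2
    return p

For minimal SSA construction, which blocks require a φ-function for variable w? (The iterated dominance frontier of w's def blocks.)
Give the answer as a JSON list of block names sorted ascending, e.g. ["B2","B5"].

idom tree: B1←B0 B2←B1 B3←B2 B4←B1 B5←B4 B6←B4 B7←B5 B8←B5 B9←B1
Dom at joins:
  B1: preds {B0,B4}: {B0} ∩ {B0,B1,B4} = {B0}; idom=B0
  B5: preds {B4,B7}: {B0,B1,B4} ∩ {B0,B1,B4,B5,B7} = {B0,B1,B4}; idom=B4
  B9: preds {B1,B6,B8}: {B0,B1} ∩ {B0,B1,B4,B6} ∩ {B0,B1,B4,B5,B8} = {B0,B1}; idom=B1

Frontier:
  join B1 pred B0: · stop@B0
  join B1 pred B4: B4→B1 stop@B0
  join B5 pred B4: · stop@B4
  join B5 pred B7: B7→B5 stop@B4
  join B9 pred B1: · stop@B1
  join B9 pred B6: B6→B4 stop@B1
  join B9 pred B8: B8→B5→B4 stop@B1
  B0 → ∅
  B1 → {B1}
  B2 → ∅
  B3 → ∅
  B4 → {B1,B9}
  B5 → {B5,B9}
  B6 → {B9}
  B7 → {B5}
  B8 → {B9}
  B9 → ∅

φ for w: defs {B2,B4,B6,B7}
  DF⁺ = {B1,B5,B9}

Answer: ["B1", "B5", "B9"]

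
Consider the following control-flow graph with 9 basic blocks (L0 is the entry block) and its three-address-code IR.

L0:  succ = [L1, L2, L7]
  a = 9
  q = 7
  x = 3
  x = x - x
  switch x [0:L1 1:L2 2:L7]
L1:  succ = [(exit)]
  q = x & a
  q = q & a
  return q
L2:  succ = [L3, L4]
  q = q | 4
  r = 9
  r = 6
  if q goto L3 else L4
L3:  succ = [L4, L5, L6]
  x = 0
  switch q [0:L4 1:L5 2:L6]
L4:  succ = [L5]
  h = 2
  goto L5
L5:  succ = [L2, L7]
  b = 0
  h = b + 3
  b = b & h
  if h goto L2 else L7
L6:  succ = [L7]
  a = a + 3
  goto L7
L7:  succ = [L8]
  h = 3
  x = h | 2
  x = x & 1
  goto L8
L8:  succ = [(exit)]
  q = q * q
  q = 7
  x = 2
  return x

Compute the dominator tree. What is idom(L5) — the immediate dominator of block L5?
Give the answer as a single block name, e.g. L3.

idom tree: L1←L0 L2←L0 L3←L2 L4←L2 L5←L2 L6←L3 L7←L0 L8←L7
Dom∩ at merges:
  L2: preds {L0,L5}: {L0} ∩ {L0,L2,L5} = {L0}; idom=L0
  L4: preds {L2,L3}: {L0,L2} ∩ {L0,L2,L3} = {L0,L2}; idom=L2
  L5: preds {L3,L4}: {L0,L2,L3} ∩ {L0,L2,L4} = {L0,L2}; idom=L2
  L7: preds {L0,L5,L6}: {L0} ∩ {L0,L2,L5} ∩ {L0,L2,L3,L6} = {L0}; idom=L0

idom(L5) = L2

Answer: L2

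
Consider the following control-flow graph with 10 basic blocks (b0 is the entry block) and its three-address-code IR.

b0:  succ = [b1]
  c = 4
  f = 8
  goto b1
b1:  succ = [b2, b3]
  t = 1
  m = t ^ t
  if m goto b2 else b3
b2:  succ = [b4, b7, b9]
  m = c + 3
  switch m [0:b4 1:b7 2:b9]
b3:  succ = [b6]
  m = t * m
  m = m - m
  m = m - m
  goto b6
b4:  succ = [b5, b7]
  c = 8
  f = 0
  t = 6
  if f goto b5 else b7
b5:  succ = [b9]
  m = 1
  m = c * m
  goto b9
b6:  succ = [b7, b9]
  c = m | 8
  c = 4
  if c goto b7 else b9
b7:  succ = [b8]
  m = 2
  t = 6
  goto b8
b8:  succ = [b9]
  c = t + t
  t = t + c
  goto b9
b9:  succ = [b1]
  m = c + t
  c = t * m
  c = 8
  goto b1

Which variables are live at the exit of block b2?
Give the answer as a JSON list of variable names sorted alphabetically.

Answer: ["c", "t"]

Analysis:
def/use:
  b0: {c,f} / ∅
  b1: {m,t} / ∅
  b2: {m} / {c}
  b3: {m} / {m,t}
  b4: {c,f,t} / ∅
  b5: {m} / {c}
  b6: {c} / {m}
  b7: {m,t} / ∅
  b8: {c,t} / {t}
  b9: {c,m} / {c,t}

Backward fixpoint:
  b0 li=∅ lo={c}
  b1 li={c} lo={c,m,t}
  b2 li={c,t} lo={c,t}
  b3 li={m,t} lo={m,t}
  b4 li=∅ lo={c,t}
  b5 li={c,t} lo={c,t}
  b6 li={m,t} lo={c,t}
  b7 li=∅ lo={t}
  b8 li={t} lo={c,t}
  b9 li={c,t} lo={c}

live-out(b2) = ["c", "t"]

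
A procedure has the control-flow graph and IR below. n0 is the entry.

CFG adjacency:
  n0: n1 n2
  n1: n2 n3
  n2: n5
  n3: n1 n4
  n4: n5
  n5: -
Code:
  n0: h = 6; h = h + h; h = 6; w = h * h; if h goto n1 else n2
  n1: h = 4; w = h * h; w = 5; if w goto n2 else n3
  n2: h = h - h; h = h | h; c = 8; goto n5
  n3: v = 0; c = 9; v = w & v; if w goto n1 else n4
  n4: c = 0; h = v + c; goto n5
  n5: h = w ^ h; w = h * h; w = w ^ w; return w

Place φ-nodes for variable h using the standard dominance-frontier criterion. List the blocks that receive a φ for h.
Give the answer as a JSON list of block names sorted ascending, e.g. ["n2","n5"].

idom tree: n1←n0 n2←n0 n3←n1 n4←n3 n5←n0
Join-block Dom:
  n1: preds {n0,n3}: {n0} ∩ {n0,n1,n3} = {n0}; idom=n0
  n2: preds {n0,n1}: {n0} ∩ {n0,n1} = {n0}; idom=n0
  n5: preds {n2,n4}: {n0,n2} ∩ {n0,n1,n3,n4} = {n0}; idom=n0

DF walk-up:
  join n1 pred n0: · stop@n0
  join n1 pred n3: n3→n1 stop@n0
  join n2 pred n0: · stop@n0
  join n2 pred n1: n1 stop@n0
  join n5 pred n2: n2 stop@n0
  join n5 pred n4: n4→n3→n1 stop@n0
  DF(n0)=∅
  DF(n1)={n1,n2,n5}
  DF(n2)={n5}
  DF(n3)={n1,n5}
  DF(n4)={n5}
  DF(n5)=∅

φ for h: defs {n0,n1,n2,n4,n5}
  DF⁺ = {n1,n2,n5}

Answer: ["n1", "n2", "n5"]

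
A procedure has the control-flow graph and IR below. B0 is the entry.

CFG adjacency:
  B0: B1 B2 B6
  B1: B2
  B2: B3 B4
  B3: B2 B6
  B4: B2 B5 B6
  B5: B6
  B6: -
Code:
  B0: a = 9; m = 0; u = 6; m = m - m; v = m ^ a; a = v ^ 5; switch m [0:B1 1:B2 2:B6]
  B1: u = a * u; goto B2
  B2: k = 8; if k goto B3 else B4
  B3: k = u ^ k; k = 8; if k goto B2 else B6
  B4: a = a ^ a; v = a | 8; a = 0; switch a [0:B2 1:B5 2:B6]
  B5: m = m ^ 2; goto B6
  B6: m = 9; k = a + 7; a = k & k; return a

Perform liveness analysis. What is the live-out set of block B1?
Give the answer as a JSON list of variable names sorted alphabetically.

def/use:
  B0: def={a,m,u,v} ue=∅
  B1: def={u} ue={a,u}
  B2: def={k} ue=∅
  B3: def={k} ue={k,u}
  B4: def={a,v} ue={a}
  B5: def={m} ue={m}
  B6: def={a,k,m} ue={a}

Liveness:
  B0: in=∅ out={a,m,u}
  B1: in={a,m,u} out={a,m,u}
  B2: in={a,m,u} out={a,k,m,u}
  B3: in={a,k,m,u} out={a,m,u}
  B4: in={a,m,u} out={a,m,u}
  B5: in={a,m} out={a}
  B6: in={a} out=∅

live-out(B1) = ["a", "m", "u"]

Answer: ["a", "m", "u"]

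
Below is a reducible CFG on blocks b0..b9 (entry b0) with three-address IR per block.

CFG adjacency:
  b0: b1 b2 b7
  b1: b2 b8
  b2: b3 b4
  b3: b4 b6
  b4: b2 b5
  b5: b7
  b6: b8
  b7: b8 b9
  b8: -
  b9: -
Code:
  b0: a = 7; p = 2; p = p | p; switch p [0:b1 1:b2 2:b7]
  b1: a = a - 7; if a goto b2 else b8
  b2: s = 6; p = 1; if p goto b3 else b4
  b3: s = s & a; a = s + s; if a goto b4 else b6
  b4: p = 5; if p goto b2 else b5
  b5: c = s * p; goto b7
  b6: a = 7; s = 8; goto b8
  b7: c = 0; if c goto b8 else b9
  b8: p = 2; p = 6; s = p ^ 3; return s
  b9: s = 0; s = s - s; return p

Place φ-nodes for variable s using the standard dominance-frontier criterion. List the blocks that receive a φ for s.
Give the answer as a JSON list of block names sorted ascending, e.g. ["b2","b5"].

Answer: ["b2", "b4", "b7", "b8"]

Derivation:
idom tree: b1←b0 b2←b0 b3←b2 b4←b2 b5←b4 b6←b3 b7←b0 b8←b0 b9←b7
Dom at joins:
  b2: preds {b0,b1,b4}: {b0} ∩ {b0,b1} ∩ {b0,b2,b4} = {b0}; idom=b0
  b4: preds {b2,b3}: {b0,b2} ∩ {b0,b2,b3} = {b0,b2}; idom=b2
  b7: preds {b0,b5}: {b0} ∩ {b0,b2,b4,b5} = {b0}; idom=b0
  b8: preds {b1,b6,b7}: {b0,b1} ∩ {b0,b2,b3,b6} ∩ {b0,b7} = {b0}; idom=b0

DF derivation:
  b2←b0: walk · to b0
  b2←b1: walk b1 to b0
  b2←b4: walk b4→b2 to b0
  b4←b2: walk · to b2
  b4←b3: walk b3 to b2
  b7←b0: walk · to b0
  b7←b5: walk b5→b4→b2 to b0
  b8←b1: walk b1 to b0
  b8←b6: walk b6→b3→b2 to b0
  b8←b7: walk b7 to b0
  DF(b0)=∅
  DF(b1)={b2,b8}
  DF(b2)={b2,b7,b8}
  DF(b3)={b4,b8}
  DF(b4)={b2,b7}
  DF(b5)={b7}
  DF(b6)={b8}
  DF(b7)={b8}
  DF(b8)=∅
  DF(b9)=∅

φ for s: defs {b2,b3,b6,b8,b9}
  DF⁺ = {b2,b4,b7,b8}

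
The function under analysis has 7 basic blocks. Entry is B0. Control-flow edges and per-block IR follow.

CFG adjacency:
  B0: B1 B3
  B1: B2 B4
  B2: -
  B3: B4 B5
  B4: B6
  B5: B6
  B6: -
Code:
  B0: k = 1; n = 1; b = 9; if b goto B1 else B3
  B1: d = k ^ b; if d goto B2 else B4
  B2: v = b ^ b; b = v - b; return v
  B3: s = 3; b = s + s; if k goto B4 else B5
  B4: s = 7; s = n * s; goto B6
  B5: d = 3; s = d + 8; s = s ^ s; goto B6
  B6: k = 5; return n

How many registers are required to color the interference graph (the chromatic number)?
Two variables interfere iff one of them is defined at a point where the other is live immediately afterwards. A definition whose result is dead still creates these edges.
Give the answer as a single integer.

Answer: 3

Analysis:
Per-block:
  B0: {b,k,n} / ∅
  B1: {d} / {b,k}
  B2: {b,v} / {b}
  B3: {b,s} / {k}
  B4: {s} / {n}
  B5: {d,s} / ∅
  B6: {k} / {n}

Liveness:
  B0: in=∅ out={b,k,n}
  B1: in={b,k,n} out={b,n}
  B2: in={b} out=∅
  B3: in={k,n} out={n}
  B4: in={n} out={n}
  B5: in={n} out={n}
  B6: in={n} out=∅

Interfere edges:
  b↔{d,k,n,v}
  d↔{b,n}
  k↔{b,n,s}
  n↔{b,d,k,s}
  s↔{k,n}
  v↔{b}

Chromatic number:
  clique {b,d,n} ⇒ need ≥ 3
  3-colouring: c0={b,s}  c1={n,v}  c2={d,k}
  χ = 3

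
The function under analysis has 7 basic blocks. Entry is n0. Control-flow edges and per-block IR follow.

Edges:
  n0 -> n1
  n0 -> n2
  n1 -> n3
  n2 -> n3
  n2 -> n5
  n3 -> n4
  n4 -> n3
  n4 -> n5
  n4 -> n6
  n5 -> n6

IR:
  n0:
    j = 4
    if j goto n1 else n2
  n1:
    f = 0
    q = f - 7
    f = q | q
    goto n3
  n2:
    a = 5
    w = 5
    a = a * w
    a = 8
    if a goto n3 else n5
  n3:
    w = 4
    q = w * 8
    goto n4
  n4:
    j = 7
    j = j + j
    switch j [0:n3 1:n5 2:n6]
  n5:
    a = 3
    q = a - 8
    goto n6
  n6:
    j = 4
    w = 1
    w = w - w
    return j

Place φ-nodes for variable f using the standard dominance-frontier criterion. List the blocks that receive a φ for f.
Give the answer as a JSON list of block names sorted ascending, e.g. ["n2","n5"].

Answer: ["n3", "n5", "n6"]

Derivation:
idom tree: n1←n0 n2←n0 n3←n0 n4←n3 n5←n0 n6←n0
Dom at joins:
  n3: preds {n1,n2,n4}: {n0,n1} ∩ {n0,n2} ∩ {n0,n3,n4} = {n0}; idom=n0
  n5: preds {n2,n4}: {n0,n2} ∩ {n0,n3,n4} = {n0}; idom=n0
  n6: preds {n4,n5}: {n0,n3,n4} ∩ {n0,n5} = {n0}; idom=n0

Frontier:
  join n3 pred n1: n1 stop@n0
  join n3 pred n2: n2 stop@n0
  join n3 pred n4: n4→n3 stop@n0
  join n5 pred n2: n2 stop@n0
  join n5 pred n4: n4→n3 stop@n0
  join n6 pred n4: n4→n3 stop@n0
  join n6 pred n5: n5 stop@n0
  n0 → ∅
  n1 → {n3}
  n2 → {n3,n5}
  n3 → {n3,n5,n6}
  n4 → {n3,n5,n6}
  n5 → {n6}
  n6 → ∅

φ for f: defs {n1}
  DF⁺ = {n3,n5,n6}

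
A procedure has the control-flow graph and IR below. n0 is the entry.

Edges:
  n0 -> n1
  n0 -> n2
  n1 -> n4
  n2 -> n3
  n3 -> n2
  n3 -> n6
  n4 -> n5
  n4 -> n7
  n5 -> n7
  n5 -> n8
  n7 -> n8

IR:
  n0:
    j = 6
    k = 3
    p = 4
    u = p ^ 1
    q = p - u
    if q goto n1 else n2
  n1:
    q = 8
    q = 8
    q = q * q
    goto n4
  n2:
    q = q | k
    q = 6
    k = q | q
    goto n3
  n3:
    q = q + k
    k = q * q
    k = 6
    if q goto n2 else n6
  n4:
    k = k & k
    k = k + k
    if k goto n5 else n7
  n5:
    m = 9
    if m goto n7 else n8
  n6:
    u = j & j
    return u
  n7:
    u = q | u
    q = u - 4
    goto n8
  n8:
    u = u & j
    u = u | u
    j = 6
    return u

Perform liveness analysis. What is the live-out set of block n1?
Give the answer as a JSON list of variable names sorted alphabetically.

Answer: ["j", "k", "q", "u"]

Derivation:
def/use:
  n0: {j,k,p,q,u} / ∅
  n1: {q} / ∅
  n2: {k,q} / {k,q}
  n3: {k,q} / {k,q}
  n4: {k} / {k}
  n5: {m} / ∅
  n6: {u} / {j}
  n7: {q,u} / {q,u}
  n8: {j,u} / {j,u}

Live sets:
  n0: in=∅ out={j,k,q,u}
  n1: in={j,k,u} out={j,k,q,u}
  n2: in={j,k,q} out={j,k,q}
  n3: in={j,k,q} out={j,k,q}
  n4: in={j,k,q,u} out={j,q,u}
  n5: in={j,q,u} out={j,q,u}
  n6: in={j} out=∅
  n7: in={j,q,u} out={j,u}
  n8: in={j,u} out=∅

live-out(n1) = ["j", "k", "q", "u"]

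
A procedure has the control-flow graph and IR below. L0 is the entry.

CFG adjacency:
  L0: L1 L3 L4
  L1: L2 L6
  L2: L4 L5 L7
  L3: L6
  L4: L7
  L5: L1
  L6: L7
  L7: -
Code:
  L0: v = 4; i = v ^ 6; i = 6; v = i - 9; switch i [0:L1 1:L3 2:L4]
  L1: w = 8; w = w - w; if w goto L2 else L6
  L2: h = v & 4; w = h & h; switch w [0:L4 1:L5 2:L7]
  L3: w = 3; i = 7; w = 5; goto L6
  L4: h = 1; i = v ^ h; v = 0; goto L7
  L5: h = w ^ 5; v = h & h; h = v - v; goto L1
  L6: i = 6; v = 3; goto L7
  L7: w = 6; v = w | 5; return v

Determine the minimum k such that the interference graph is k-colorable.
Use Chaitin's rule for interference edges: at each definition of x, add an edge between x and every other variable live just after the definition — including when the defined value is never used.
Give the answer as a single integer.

Per-block:
  L0 def {i,v} use ∅
  L1 def {w} use ∅
  L2 def {h,w} use {v}
  L3 def {i,w} use ∅
  L4 def {h,i,v} use {v}
  L5 def {h,v} use {w}
  L6 def {i,v} use ∅
  L7 def {v,w} use ∅

Liveness:
  live L0: ∅→{v}
  live L1: {v}→{v}
  live L2: {v}→{v,w}
  live L3: ∅→∅
  live L4: {v}→∅
  live L5: {w}→{v}
  live L6: ∅→∅
  live L7: ∅→∅

Conflict graph:
  h — {v}
  i — {v}
  v — {h,i,w}
  w — {v}

Colouring:
  clique {h,v} ⇒ need ≥ 2
  2-colouring: r0={v}  r1={h,i,w}
  χ = 2

Answer: 2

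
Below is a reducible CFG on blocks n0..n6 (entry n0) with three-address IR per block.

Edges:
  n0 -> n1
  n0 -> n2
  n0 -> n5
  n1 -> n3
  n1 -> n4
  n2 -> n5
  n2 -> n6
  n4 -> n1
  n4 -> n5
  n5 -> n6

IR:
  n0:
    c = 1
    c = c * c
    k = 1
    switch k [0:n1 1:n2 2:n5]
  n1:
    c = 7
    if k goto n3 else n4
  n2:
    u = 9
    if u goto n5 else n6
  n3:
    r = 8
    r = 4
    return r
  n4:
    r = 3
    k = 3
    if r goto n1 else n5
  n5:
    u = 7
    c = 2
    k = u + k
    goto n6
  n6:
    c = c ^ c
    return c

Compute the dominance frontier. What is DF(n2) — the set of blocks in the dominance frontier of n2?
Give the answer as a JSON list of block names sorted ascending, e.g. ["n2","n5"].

Answer: ["n5", "n6"]

Analysis:
idom tree: n1←n0 n2←n0 n3←n1 n4←n1 n5←n0 n6←n0
Dom at joins:
  n1: preds {n0,n4}: {n0} ∩ {n0,n1,n4} = {n0}; idom=n0
  n5: preds {n0,n2,n4}: {n0} ∩ {n0,n2} ∩ {n0,n1,n4} = {n0}; idom=n0
  n6: preds {n2,n5}: {n0,n2} ∩ {n0,n5} = {n0}; idom=n0

Frontier:
  n1←n0: walk · to n0
  n1←n4: walk n4→n1 to n0
  n5←n0: walk · to n0
  n5←n2: walk n2 to n0
  n5←n4: walk n4→n1 to n0
  n6←n2: walk n2 to n0
  n6←n5: walk n5 to n0
  DF(n0)=∅
  DF(n1)={n1,n5}
  DF(n2)={n5,n6}
  DF(n3)=∅
  DF(n4)={n1,n5}
  DF(n5)={n6}
  DF(n6)=∅

DF(n2) = ["n5", "n6"]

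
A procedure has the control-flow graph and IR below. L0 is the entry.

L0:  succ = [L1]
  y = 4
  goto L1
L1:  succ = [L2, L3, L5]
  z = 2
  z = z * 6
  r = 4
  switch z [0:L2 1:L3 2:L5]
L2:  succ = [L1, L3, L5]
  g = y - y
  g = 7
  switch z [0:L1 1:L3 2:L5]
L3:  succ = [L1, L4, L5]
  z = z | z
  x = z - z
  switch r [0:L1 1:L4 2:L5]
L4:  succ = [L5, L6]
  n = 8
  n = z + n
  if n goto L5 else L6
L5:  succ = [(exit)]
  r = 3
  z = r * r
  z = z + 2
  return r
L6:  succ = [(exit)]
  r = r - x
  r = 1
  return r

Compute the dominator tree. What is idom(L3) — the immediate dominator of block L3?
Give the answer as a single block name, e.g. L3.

idom tree: L1←L0 L2←L1 L3←L1 L4←L3 L5←L1 L6←L4
Join-block Dom:
  L1: preds {L0,L2,L3}: {L0} ∩ {L0,L1,L2} ∩ {L0,L1,L3} = {L0}; idom=L0
  L3: preds {L1,L2}: {L0,L1} ∩ {L0,L1,L2} = {L0,L1}; idom=L1
  L5: preds {L1,L2,L3,L4}: {L0,L1} ∩ {L0,L1,L2} ∩ {L0,L1,L3} ∩ {L0,L1,L3,L4} = {L0,L1}; idom=L1

idom(L3) = L1

Answer: L1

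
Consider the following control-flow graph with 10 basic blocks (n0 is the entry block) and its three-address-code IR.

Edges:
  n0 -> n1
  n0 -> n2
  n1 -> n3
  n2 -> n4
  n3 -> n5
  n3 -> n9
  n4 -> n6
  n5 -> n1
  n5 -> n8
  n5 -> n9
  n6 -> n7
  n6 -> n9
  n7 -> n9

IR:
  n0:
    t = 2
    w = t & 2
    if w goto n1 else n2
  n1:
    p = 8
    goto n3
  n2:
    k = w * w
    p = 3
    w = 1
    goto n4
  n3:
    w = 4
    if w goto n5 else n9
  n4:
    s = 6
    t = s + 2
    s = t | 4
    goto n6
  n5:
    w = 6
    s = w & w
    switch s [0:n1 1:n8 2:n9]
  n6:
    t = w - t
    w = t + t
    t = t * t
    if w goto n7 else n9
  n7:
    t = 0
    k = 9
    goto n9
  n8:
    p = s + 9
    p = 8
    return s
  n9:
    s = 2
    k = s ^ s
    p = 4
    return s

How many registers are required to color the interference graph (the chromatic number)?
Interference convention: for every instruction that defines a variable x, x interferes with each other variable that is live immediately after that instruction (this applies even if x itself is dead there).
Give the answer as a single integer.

Answer: 3

Analysis:
Per-block:
  n0 def {t,w} use ∅
  n1 def {p} use ∅
  n2 def {k,p,w} use {w}
  n3 def {w} use ∅
  n4 def {s,t} use ∅
  n5 def {s,w} use ∅
  n6 def {t,w} use {t,w}
  n7 def {k,t} use ∅
  n8 def {p} use {s}
  n9 def {k,p,s} use ∅

Live sets:
  live n0: ∅→{w}
  live n1: ∅→∅
  live n2: {w}→{w}
  live n3: ∅→∅
  live n4: {w}→{t,w}
  live n5: ∅→{s}
  live n6: {t,w}→∅
  live n7: ∅→∅
  live n8: {s}→∅
  live n9: ∅→∅

Interfere edges:
  k: {s}
  p: {s}
  s: {k,p,t,w}
  t: {s,w}
  w: {s,t}

Colouring:
  {s,t,w} pairwise interfere (3-clique) ⇒ χ ≥ 3
  3-colouring: c0={s}  c1={k,p,t}  c2={w}
  χ = 3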